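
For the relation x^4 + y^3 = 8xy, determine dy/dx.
Apply d/dx to both sides, remembering that y depends on x. Each occurrence of y therefore brings in a y' = dy/dx via the chain rule.

With F(x, y) equal to the left-hand side minus the right, differentiate F term by term:
  d/dx[x^4] = 4x^3
  d/dx[-8xy] = -8x·y' - 8y
  d/dx[y^3] = 3y^2·y'
Adding these up, d/dx[F] = 0 becomes
  (4x^3 - 8y) + (-8x + 3y^2)·y' = 0,
so isolating y',
  dy/dx = -(4x^3 - 8y)/(-8x + 3y^2) = 4(x^3 - 2y)/(8x - 3y^2)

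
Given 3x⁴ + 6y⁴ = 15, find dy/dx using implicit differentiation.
Differentiate both sides with respect to x, treating y as y(x). By the chain rule, any term containing y contributes a factor of y' = dy/dx when we differentiate it.

Move every term to one side and write the relation as F(x, y) = 0. Term by term,
  d/dx[3x^4] = 12x^3
  d/dx[6y^4] = 24y^3·y'
  d/dx[-15] = 0

The pieces without y' make up ∂F/∂x and the coefficient of y' is ∂F/∂y:
  ∂F/∂x = 12x^3,
  ∂F/∂y = 24y^3.

Since d/dx[F] = ∂F/∂x + (∂F/∂y)·y' = 0, solve for y':
  (∂F/∂y)·y' = -∂F/∂x
  dy/dx = -(∂F/∂x)/(∂F/∂y) = -(12x^3)/(24y^3) = -x^3/(2y^3)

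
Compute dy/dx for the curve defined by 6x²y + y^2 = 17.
Differentiate both sides with respect to x, treating y as y(x). By the chain rule, any term containing y contributes a factor of y' = dy/dx when we differentiate it.

Move every term to one side and write the relation as F(x, y) = 0. Term by term,
  d/dx[6x^2y] = 6x^2·y' + 12xy
  d/dx[y^2] = 2y·y'
  d/dx[-17] = 0

The pieces without y' make up ∂F/∂x and the coefficient of y' is ∂F/∂y:
  ∂F/∂x = 12xy,
  ∂F/∂y = 6x^2 + 2y.

Since d/dx[F] = ∂F/∂x + (∂F/∂y)·y' = 0, solve for y':
  (∂F/∂y)·y' = -∂F/∂x
  dy/dx = -(∂F/∂x)/(∂F/∂y) = -(12xy)/(6x^2 + 2y) = -6xy/(3x^2 + y)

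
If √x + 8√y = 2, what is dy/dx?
Apply d/dx to both sides, remembering that y depends on x. Each occurrence of y therefore brings in a y' = dy/dx via the chain rule.

With F(x, y) equal to the left-hand side minus the right, differentiate F term by term:
  d/dx[√(x)] = 1/(2√(x))
  d/dx[8√(y)] = 4·y'/√(y)
  d/dx[-2] = 0
Adding these up, d/dx[F] = 0 becomes
  (1/(2√(x))) + (4/√(y))·y' = 0,
so isolating y',
  dy/dx = -(1/(2√(x)))/(4/√(y)) = -√(y)/(8√(x))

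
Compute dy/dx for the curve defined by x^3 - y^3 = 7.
Differentiate both sides with respect to x, treating y as y(x). By the chain rule, any term containing y contributes a factor of y' = dy/dx when we differentiate it.

Move every term to one side and write the relation as F(x, y) = 0. Term by term,
  d/dx[x^3] = 3x^2
  d/dx[-y^3] = -3y^2·y'
  d/dx[-7] = 0

The pieces without y' make up ∂F/∂x and the coefficient of y' is ∂F/∂y:
  ∂F/∂x = 3x^2,
  ∂F/∂y = -3y^2.

Since d/dx[F] = ∂F/∂x + (∂F/∂y)·y' = 0, solve for y':
  (∂F/∂y)·y' = -∂F/∂x
  dy/dx = -(∂F/∂x)/(∂F/∂y) = -(3x^2)/(-3y^2) = x^2/y^2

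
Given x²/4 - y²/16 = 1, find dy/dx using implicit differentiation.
Differentiate the relation implicitly: treat y = y(x) and apply the chain rule, so every y-derivative picks up a y' = dy/dx factor.

With everything moved to the left-hand side, differentiate term by term:
  d/dx[x^2/4] = x/2
  d/dx[-y^2/16] = -y·y'/8
  d/dx[-1] = 0

Separating the contributions that come from x directly and those that come through y:
  without y':      x/2
  multiplying y':  -y/8

so (x/2) + (-y/8)·y' = 0, and therefore
  dy/dx = -(x/2)/(-y/8) = 4x/y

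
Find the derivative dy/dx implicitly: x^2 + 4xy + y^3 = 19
Differentiate both sides with respect to x, treating y as y(x). By the chain rule, any term containing y contributes a factor of y' = dy/dx when we differentiate it.

Move every term to one side and write the relation as F(x, y) = 0. Term by term,
  d/dx[x^2] = 2x
  d/dx[4xy] = 4x·y' + 4y
  d/dx[y^3] = 3y^2·y'
  d/dx[-19] = 0

The pieces without y' make up ∂F/∂x and the coefficient of y' is ∂F/∂y:
  ∂F/∂x = 2x + 4y,
  ∂F/∂y = 4x + 3y^2.

Since d/dx[F] = ∂F/∂x + (∂F/∂y)·y' = 0, solve for y':
  (∂F/∂y)·y' = -∂F/∂x
  dy/dx = -(∂F/∂x)/(∂F/∂y) = -(2x + 4y)/(4x + 3y^2) = 2(-x - 2y)/(4x + 3y^2)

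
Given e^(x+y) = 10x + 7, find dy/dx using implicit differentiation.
Differentiate both sides with respect to x, treating y as y(x). By the chain rule, any term containing y contributes a factor of y' = dy/dx when we differentiate it.

Move every term to one side and write the relation as F(x, y) = 0. Term by term,
  d/dx[-10x] = -10
  d/dx[e^(x + y)] = (y' + 1)·e^(x + y)
  d/dx[-7] = 0

The pieces without y' make up ∂F/∂x and the coefficient of y' is ∂F/∂y:
  ∂F/∂x = e^(x + y) - 10,
  ∂F/∂y = e^(x + y).

Since d/dx[F] = ∂F/∂x + (∂F/∂y)·y' = 0, solve for y':
  (∂F/∂y)·y' = -∂F/∂x
  dy/dx = -(∂F/∂x)/(∂F/∂y) = -(e^(x + y) - 10)/(e^(x + y)) = 10e^(-x - y) - 1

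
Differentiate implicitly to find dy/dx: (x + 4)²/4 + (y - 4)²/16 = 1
Apply d/dx to both sides, remembering that y depends on x. Each occurrence of y therefore brings in a y' = dy/dx via the chain rule.

With F(x, y) equal to the left-hand side minus the right, differentiate F term by term:
  d/dx[(x + 4)^2/4] = x/2 + 2
  d/dx[(y - 4)^2/16] = y'(y - 4)/8
  d/dx[-1] = 0
Adding these up, d/dx[F] = 0 becomes
  (x/2 + 2) + (y/8 - 1/2)·y' = 0,
so isolating y',
  dy/dx = -(x/2 + 2)/(y/8 - 1/2)
        = -((x + 4)/2)/((y - 4)/8) = 4(-x - 4)/(y - 4)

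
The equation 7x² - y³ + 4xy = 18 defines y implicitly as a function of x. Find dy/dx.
Differentiate the relation implicitly: treat y = y(x) and apply the chain rule, so every y-derivative picks up a y' = dy/dx factor.

With everything moved to the left-hand side, differentiate term by term:
  d/dx[7x^2] = 14x
  d/dx[4xy] = 4x·y' + 4y
  d/dx[-y^3] = -3y^2·y'
  d/dx[-18] = 0

Separating the contributions that come from x directly and those that come through y:
  without y':      14x + 4y
  multiplying y':  4x - 3y^2

so (14x + 4y) + (4x - 3y^2)·y' = 0, and therefore
  dy/dx = -(14x + 4y)/(4x - 3y^2) = 2(-7x - 2y)/(4x - 3y^2)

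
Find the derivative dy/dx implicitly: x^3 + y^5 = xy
Differentiate both sides with respect to x, treating y as y(x). By the chain rule, any term containing y contributes a factor of y' = dy/dx when we differentiate it.

Move every term to one side and write the relation as F(x, y) = 0. Term by term,
  d/dx[x^3] = 3x^2
  d/dx[-xy] = -x·y' - y
  d/dx[y^5] = 5y^4·y'

The pieces without y' make up ∂F/∂x and the coefficient of y' is ∂F/∂y:
  ∂F/∂x = 3x^2 - y,
  ∂F/∂y = -x + 5y^4.

Since d/dx[F] = ∂F/∂x + (∂F/∂y)·y' = 0, solve for y':
  (∂F/∂y)·y' = -∂F/∂x
  dy/dx = -(∂F/∂x)/(∂F/∂y) = -(3x^2 - y)/(-x + 5y^4) = (3x^2 - y)/(x - 5y^4)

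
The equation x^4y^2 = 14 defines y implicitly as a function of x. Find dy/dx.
Differentiate the relation implicitly: treat y = y(x) and apply the chain rule, so every y-derivative picks up a y' = dy/dx factor.

With everything moved to the left-hand side, differentiate term by term:
  d/dx[x^4y^2] = 2x^4y·y' + 4x^3y^2
  d/dx[-14] = 0

Separating the contributions that come from x directly and those that come through y:
  without y':      4x^3y^2
  multiplying y':  2x^4y

so (4x^3y^2) + (2x^4y)·y' = 0, and therefore
  dy/dx = -(4x^3y^2)/(2x^4y) = -2y/x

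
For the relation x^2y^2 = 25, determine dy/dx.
Apply d/dx to both sides, remembering that y depends on x. Each occurrence of y therefore brings in a y' = dy/dx via the chain rule.

With F(x, y) equal to the left-hand side minus the right, differentiate F term by term:
  d/dx[x^2y^2] = 2x^2y·y' + 2xy^2
  d/dx[-25] = 0
Adding these up, d/dx[F] = 0 becomes
  (2xy^2) + (2x^2y)·y' = 0,
so isolating y',
  dy/dx = -(2xy^2)/(2x^2y) = -y/x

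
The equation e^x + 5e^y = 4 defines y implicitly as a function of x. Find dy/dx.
Differentiate the relation implicitly: treat y = y(x) and apply the chain rule, so every y-derivative picks up a y' = dy/dx factor.

With everything moved to the left-hand side, differentiate term by term:
  d/dx[e^(x)] = e^(x)
  d/dx[5e^(y)] = 5·y'·e^(y)
  d/dx[-4] = 0

Separating the contributions that come from x directly and those that come through y:
  without y':      e^(x)
  multiplying y':  5e^(y)

so (e^(x)) + (5e^(y))·y' = 0, and therefore
  dy/dx = -(e^(x))/(5e^(y)) = -e^(x - y)/5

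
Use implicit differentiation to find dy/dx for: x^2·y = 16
Take d/dx of both sides. Since y is implicitly a function of x, the chain rule attaches a y' = dy/dx factor whenever we differentiate through y.

Set F(x, y) = (left side) − (right side), so the curve is F = 0. Differentiating each term of F:
  d/dx[x^2y] = x^2·y' + 2xy
  d/dx[-16] = 0

Collecting, the y'-free part is the partial derivative in x and the y' coefficient is the partial derivative in y:
  ∂F/∂x = 2xy
  ∂F/∂y = x^2

so d/dx[F(x, y(x))] = ∂F/∂x + (∂F/∂y)·y' = 0. Rearranging,
  dy/dx = -(∂F/∂x)/(∂F/∂y) = -(2xy)/(x^2) = -2y/x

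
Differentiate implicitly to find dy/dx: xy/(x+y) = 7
Differentiate the relation implicitly: treat y = y(x) and apply the chain rule, so every y-derivative picks up a y' = dy/dx factor.

With everything moved to the left-hand side, differentiate term by term:
  d/dx[xy/(x + y)] = xy(-y' - 1)/(x + y)^2 + x·y'/(x + y) + y/(x + y)
  d/dx[-7] = 0

Separating the contributions that come from x directly and those that come through y:
  without y':      -xy/(x + y)^2 + y/(x + y)
  multiplying y':  -xy/(x + y)^2 + x/(x + y)

so (-xy/(x + y)^2 + y/(x + y)) + (-xy/(x + y)^2 + x/(x + y))·y' = 0, and therefore
  dy/dx = -(-xy/(x + y)^2 + y/(x + y))/(-xy/(x + y)^2 + x/(x + y))
        = -(y^2/(x + y)^2)/(x^2/(x + y)^2) = -y^2/x^2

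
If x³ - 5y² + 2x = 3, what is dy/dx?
Take d/dx of both sides. Since y is implicitly a function of x, the chain rule attaches a y' = dy/dx factor whenever we differentiate through y.

Set F(x, y) = (left side) − (right side), so the curve is F = 0. Differentiating each term of F:
  d/dx[x^3] = 3x^2
  d/dx[2x] = 2
  d/dx[-5y^2] = -10y·y'
  d/dx[-3] = 0

Collecting, the y'-free part is the partial derivative in x and the y' coefficient is the partial derivative in y:
  ∂F/∂x = 3x^2 + 2
  ∂F/∂y = -10y

so d/dx[F(x, y(x))] = ∂F/∂x + (∂F/∂y)·y' = 0. Rearranging,
  dy/dx = -(∂F/∂x)/(∂F/∂y) = -(3x^2 + 2)/(-10y) = (3x^2 + 2)/(10y)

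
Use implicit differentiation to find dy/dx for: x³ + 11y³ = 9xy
Take d/dx of both sides. Since y is implicitly a function of x, the chain rule attaches a y' = dy/dx factor whenever we differentiate through y.

Set F(x, y) = (left side) − (right side), so the curve is F = 0. Differentiating each term of F:
  d/dx[x^3] = 3x^2
  d/dx[-9xy] = -9x·y' - 9y
  d/dx[11y^3] = 33y^2·y'

Collecting, the y'-free part is the partial derivative in x and the y' coefficient is the partial derivative in y:
  ∂F/∂x = 3x^2 - 9y
  ∂F/∂y = -9x + 33y^2

so d/dx[F(x, y(x))] = ∂F/∂x + (∂F/∂y)·y' = 0. Rearranging,
  dy/dx = -(∂F/∂x)/(∂F/∂y) = -(3x^2 - 9y)/(-9x + 33y^2) = (x^2 - 3y)/(3x - 11y^2)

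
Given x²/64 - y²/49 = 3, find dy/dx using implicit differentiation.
Differentiate the relation implicitly: treat y = y(x) and apply the chain rule, so every y-derivative picks up a y' = dy/dx factor.

With everything moved to the left-hand side, differentiate term by term:
  d/dx[x^2/64] = x/32
  d/dx[-y^2/49] = -2y·y'/49
  d/dx[-3] = 0

Separating the contributions that come from x directly and those that come through y:
  without y':      x/32
  multiplying y':  -2y/49

so (x/32) + (-2y/49)·y' = 0, and therefore
  dy/dx = -(x/32)/(-2y/49) = 49x/(64y)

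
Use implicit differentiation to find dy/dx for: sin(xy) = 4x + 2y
Differentiate the relation implicitly: treat y = y(x) and apply the chain rule, so every y-derivative picks up a y' = dy/dx factor.

With everything moved to the left-hand side, differentiate term by term:
  d/dx[-4x] = -4
  d/dx[-2y] = -2·y'
  d/dx[sin(xy)] = (x·y' + y)·cos(xy)

Separating the contributions that come from x directly and those that come through y:
  without y':      y·cos(xy) - 4
  multiplying y':  x·cos(xy) - 2

so (y·cos(xy) - 4) + (x·cos(xy) - 2)·y' = 0, and therefore
  dy/dx = -(y·cos(xy) - 4)/(x·cos(xy) - 2) = (-y·cos(xy) + 4)/(x·cos(xy) - 2)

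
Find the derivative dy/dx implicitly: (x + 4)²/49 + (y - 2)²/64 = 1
Differentiate the relation implicitly: treat y = y(x) and apply the chain rule, so every y-derivative picks up a y' = dy/dx factor.

With everything moved to the left-hand side, differentiate term by term:
  d/dx[(x + 4)^2/49] = 2x/49 + 8/49
  d/dx[(y - 2)^2/64] = y'(y - 2)/32
  d/dx[-1] = 0

Separating the contributions that come from x directly and those that come through y:
  without y':      2x/49 + 8/49
  multiplying y':  y/32 - 1/16

so (2x/49 + 8/49) + (y/32 - 1/16)·y' = 0, and therefore
  dy/dx = -(2x/49 + 8/49)/(y/32 - 1/16)
        = -(2(x + 4)/49)/((y - 2)/32) = 64(-x - 4)/(49(y - 2))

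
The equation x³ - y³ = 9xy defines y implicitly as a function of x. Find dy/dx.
Apply d/dx to both sides, remembering that y depends on x. Each occurrence of y therefore brings in a y' = dy/dx via the chain rule.

With F(x, y) equal to the left-hand side minus the right, differentiate F term by term:
  d/dx[x^3] = 3x^2
  d/dx[-9xy] = -9x·y' - 9y
  d/dx[-y^3] = -3y^2·y'
Adding these up, d/dx[F] = 0 becomes
  (3x^2 - 9y) + (-9x - 3y^2)·y' = 0,
so isolating y',
  dy/dx = -(3x^2 - 9y)/(-9x - 3y^2) = (x^2 - 3y)/(3x + y^2)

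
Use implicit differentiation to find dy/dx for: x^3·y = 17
Take d/dx of both sides. Since y is implicitly a function of x, the chain rule attaches a y' = dy/dx factor whenever we differentiate through y.

Set F(x, y) = (left side) − (right side), so the curve is F = 0. Differentiating each term of F:
  d/dx[x^3y] = x^3·y' + 3x^2y
  d/dx[-17] = 0

Collecting, the y'-free part is the partial derivative in x and the y' coefficient is the partial derivative in y:
  ∂F/∂x = 3x^2y
  ∂F/∂y = x^3

so d/dx[F(x, y(x))] = ∂F/∂x + (∂F/∂y)·y' = 0. Rearranging,
  dy/dx = -(∂F/∂x)/(∂F/∂y) = -(3x^2y)/(x^3) = -3y/x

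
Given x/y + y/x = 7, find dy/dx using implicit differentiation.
Apply d/dx to both sides, remembering that y depends on x. Each occurrence of y therefore brings in a y' = dy/dx via the chain rule.

With F(x, y) equal to the left-hand side minus the right, differentiate F term by term:
  d/dx[x/y] = -x·y'/y^2 + 1/y
  d/dx[y/x] = y'/x - y/x^2
  d/dx[-7] = 0
Adding these up, d/dx[F] = 0 becomes
  (1/y - y/x^2) + (-x/y^2 + 1/x)·y' = 0,
so isolating y',
  dy/dx = -(1/y - y/x^2)/(-x/y^2 + 1/x)
        = -((x - y)(x + y)/(x^2y))/(-(x - y)(x + y)/(xy^2)) = y/x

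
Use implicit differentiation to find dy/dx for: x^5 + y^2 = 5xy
Differentiate both sides with respect to x, treating y as y(x). By the chain rule, any term containing y contributes a factor of y' = dy/dx when we differentiate it.

Move every term to one side and write the relation as F(x, y) = 0. Term by term,
  d/dx[x^5] = 5x^4
  d/dx[-5xy] = -5x·y' - 5y
  d/dx[y^2] = 2y·y'

The pieces without y' make up ∂F/∂x and the coefficient of y' is ∂F/∂y:
  ∂F/∂x = 5x^4 - 5y,
  ∂F/∂y = -5x + 2y.

Since d/dx[F] = ∂F/∂x + (∂F/∂y)·y' = 0, solve for y':
  (∂F/∂y)·y' = -∂F/∂x
  dy/dx = -(∂F/∂x)/(∂F/∂y) = -(5x^4 - 5y)/(-5x + 2y) = 5(x^4 - y)/(5x - 2y)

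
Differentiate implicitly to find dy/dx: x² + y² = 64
Differentiate the relation implicitly: treat y = y(x) and apply the chain rule, so every y-derivative picks up a y' = dy/dx factor.

With everything moved to the left-hand side, differentiate term by term:
  d/dx[x^2] = 2x
  d/dx[y^2] = 2y·y'
  d/dx[-64] = 0

Separating the contributions that come from x directly and those that come through y:
  without y':      2x
  multiplying y':  2y

so (2x) + (2y)·y' = 0, and therefore
  dy/dx = -(2x)/(2y) = -x/y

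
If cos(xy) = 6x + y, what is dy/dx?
Differentiate the relation implicitly: treat y = y(x) and apply the chain rule, so every y-derivative picks up a y' = dy/dx factor.

With everything moved to the left-hand side, differentiate term by term:
  d/dx[-6x] = -6
  d/dx[-y] = -y'
  d/dx[cos(xy)] = -(x·y' + y)·sin(xy)

Separating the contributions that come from x directly and those that come through y:
  without y':      -y·sin(xy) - 6
  multiplying y':  -x·sin(xy) - 1

so (-y·sin(xy) - 6) + (-x·sin(xy) - 1)·y' = 0, and therefore
  dy/dx = -(-y·sin(xy) - 6)/(-x·sin(xy) - 1) = -(y·sin(xy) + 6)/(x·sin(xy) + 1)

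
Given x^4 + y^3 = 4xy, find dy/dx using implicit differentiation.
Differentiate both sides with respect to x, treating y as y(x). By the chain rule, any term containing y contributes a factor of y' = dy/dx when we differentiate it.

Move every term to one side and write the relation as F(x, y) = 0. Term by term,
  d/dx[x^4] = 4x^3
  d/dx[-4xy] = -4x·y' - 4y
  d/dx[y^3] = 3y^2·y'

The pieces without y' make up ∂F/∂x and the coefficient of y' is ∂F/∂y:
  ∂F/∂x = 4x^3 - 4y,
  ∂F/∂y = -4x + 3y^2.

Since d/dx[F] = ∂F/∂x + (∂F/∂y)·y' = 0, solve for y':
  (∂F/∂y)·y' = -∂F/∂x
  dy/dx = -(∂F/∂x)/(∂F/∂y) = -(4x^3 - 4y)/(-4x + 3y^2) = 4(x^3 - y)/(4x - 3y^2)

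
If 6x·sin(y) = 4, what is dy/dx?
Differentiate the relation implicitly: treat y = y(x) and apply the chain rule, so every y-derivative picks up a y' = dy/dx factor.

With everything moved to the left-hand side, differentiate term by term:
  d/dx[6x·sin(y)] = 6x·y'·cos(y) + 6sin(y)
  d/dx[-4] = 0

Separating the contributions that come from x directly and those that come through y:
  without y':      6sin(y)
  multiplying y':  6x·cos(y)

so (6sin(y)) + (6x·cos(y))·y' = 0, and therefore
  dy/dx = -(6sin(y))/(6x·cos(y)) = -tan(y)/x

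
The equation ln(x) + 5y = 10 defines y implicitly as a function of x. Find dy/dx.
Differentiate the relation implicitly: treat y = y(x) and apply the chain rule, so every y-derivative picks up a y' = dy/dx factor.

With everything moved to the left-hand side, differentiate term by term:
  d/dx[5y] = 5·y'
  d/dx[ln(x)] = 1/x
  d/dx[-10] = 0

Separating the contributions that come from x directly and those that come through y:
  without y':      1/x
  multiplying y':  5

so (1/x) + (5)·y' = 0, and therefore
  dy/dx = -(1/x)/(5) = -1/(5x)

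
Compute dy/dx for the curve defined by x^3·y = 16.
Differentiate the relation implicitly: treat y = y(x) and apply the chain rule, so every y-derivative picks up a y' = dy/dx factor.

With everything moved to the left-hand side, differentiate term by term:
  d/dx[x^3y] = x^3·y' + 3x^2y
  d/dx[-16] = 0

Separating the contributions that come from x directly and those that come through y:
  without y':      3x^2y
  multiplying y':  x^3

so (3x^2y) + (x^3)·y' = 0, and therefore
  dy/dx = -(3x^2y)/(x^3) = -3y/x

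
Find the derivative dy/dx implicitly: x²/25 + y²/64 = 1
Apply d/dx to both sides, remembering that y depends on x. Each occurrence of y therefore brings in a y' = dy/dx via the chain rule.

With F(x, y) equal to the left-hand side minus the right, differentiate F term by term:
  d/dx[x^2/25] = 2x/25
  d/dx[y^2/64] = y·y'/32
  d/dx[-1] = 0
Adding these up, d/dx[F] = 0 becomes
  (2x/25) + (y/32)·y' = 0,
so isolating y',
  dy/dx = -(2x/25)/(y/32) = -64x/(25y)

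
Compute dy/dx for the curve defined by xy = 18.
Take d/dx of both sides. Since y is implicitly a function of x, the chain rule attaches a y' = dy/dx factor whenever we differentiate through y.

Set F(x, y) = (left side) − (right side), so the curve is F = 0. Differentiating each term of F:
  d/dx[xy] = x·y' + y
  d/dx[-18] = 0

Collecting, the y'-free part is the partial derivative in x and the y' coefficient is the partial derivative in y:
  ∂F/∂x = y
  ∂F/∂y = x

so d/dx[F(x, y(x))] = ∂F/∂x + (∂F/∂y)·y' = 0. Rearranging,
  dy/dx = -(∂F/∂x)/(∂F/∂y) = -(y)/(x) = -y/x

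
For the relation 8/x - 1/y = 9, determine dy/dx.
Apply d/dx to both sides, remembering that y depends on x. Each occurrence of y therefore brings in a y' = dy/dx via the chain rule.

With F(x, y) equal to the left-hand side minus the right, differentiate F term by term:
  d/dx[-1/y] = y'/y^2
  d/dx[8/x] = -8/x^2
  d/dx[-9] = 0
Adding these up, d/dx[F] = 0 becomes
  (-8/x^2) + (y^(-2))·y' = 0,
so isolating y',
  dy/dx = -(-8/x^2)/(y^(-2)) = 8y^2/x^2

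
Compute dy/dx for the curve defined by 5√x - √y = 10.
Take d/dx of both sides. Since y is implicitly a function of x, the chain rule attaches a y' = dy/dx factor whenever we differentiate through y.

Set F(x, y) = (left side) − (right side), so the curve is F = 0. Differentiating each term of F:
  d/dx[5√(x)] = 5/(2√(x))
  d/dx[-√(y)] = -y'/(2√(y))
  d/dx[-10] = 0

Collecting, the y'-free part is the partial derivative in x and the y' coefficient is the partial derivative in y:
  ∂F/∂x = 5/(2√(x))
  ∂F/∂y = -1/(2√(y))

so d/dx[F(x, y(x))] = ∂F/∂x + (∂F/∂y)·y' = 0. Rearranging,
  dy/dx = -(∂F/∂x)/(∂F/∂y) = -(5/(2√(x)))/(-1/(2√(y))) = 5√(y)/√(x)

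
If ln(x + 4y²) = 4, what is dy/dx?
Apply d/dx to both sides, remembering that y depends on x. Each occurrence of y therefore brings in a y' = dy/dx via the chain rule.

With F(x, y) equal to the left-hand side minus the right, differentiate F term by term:
  d/dx[ln(x + 4y^2)] = (8y·y' + 1)/(x + 4y^2)
  d/dx[-4] = 0
Adding these up, d/dx[F] = 0 becomes
  (1/(x + 4y^2)) + (8y/(x + 4y^2))·y' = 0,
so isolating y',
  dy/dx = -(1/(x + 4y^2))/(8y/(x + 4y^2)) = -1/(8y)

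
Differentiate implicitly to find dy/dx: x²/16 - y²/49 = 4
Differentiate the relation implicitly: treat y = y(x) and apply the chain rule, so every y-derivative picks up a y' = dy/dx factor.

With everything moved to the left-hand side, differentiate term by term:
  d/dx[x^2/16] = x/8
  d/dx[-y^2/49] = -2y·y'/49
  d/dx[-4] = 0

Separating the contributions that come from x directly and those that come through y:
  without y':      x/8
  multiplying y':  -2y/49

so (x/8) + (-2y/49)·y' = 0, and therefore
  dy/dx = -(x/8)/(-2y/49) = 49x/(16y)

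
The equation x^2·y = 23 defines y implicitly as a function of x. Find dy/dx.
Differentiate the relation implicitly: treat y = y(x) and apply the chain rule, so every y-derivative picks up a y' = dy/dx factor.

With everything moved to the left-hand side, differentiate term by term:
  d/dx[x^2y] = x^2·y' + 2xy
  d/dx[-23] = 0

Separating the contributions that come from x directly and those that come through y:
  without y':      2xy
  multiplying y':  x^2

so (2xy) + (x^2)·y' = 0, and therefore
  dy/dx = -(2xy)/(x^2) = -2y/x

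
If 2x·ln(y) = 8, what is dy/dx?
Differentiate the relation implicitly: treat y = y(x) and apply the chain rule, so every y-derivative picks up a y' = dy/dx factor.

With everything moved to the left-hand side, differentiate term by term:
  d/dx[2x·ln(y)] = 2x·y'/y + 2ln(y)
  d/dx[-8] = 0

Separating the contributions that come from x directly and those that come through y:
  without y':      2ln(y)
  multiplying y':  2x/y

so (2ln(y)) + (2x/y)·y' = 0, and therefore
  dy/dx = -(2ln(y))/(2x/y) = -y·ln(y)/x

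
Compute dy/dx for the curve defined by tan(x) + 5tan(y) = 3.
Differentiate both sides with respect to x, treating y as y(x). By the chain rule, any term containing y contributes a factor of y' = dy/dx when we differentiate it.

Move every term to one side and write the relation as F(x, y) = 0. Term by term,
  d/dx[tan(x)] = tan(x)^2 + 1
  d/dx[5tan(y)] = 5·y'(tan(y)^2 + 1)
  d/dx[-3] = 0

The pieces without y' make up ∂F/∂x and the coefficient of y' is ∂F/∂y:
  ∂F/∂x = tan(x)^2 + 1,
  ∂F/∂y = 5tan(y)^2 + 5.

Since d/dx[F] = ∂F/∂x + (∂F/∂y)·y' = 0, solve for y':
  (∂F/∂y)·y' = -∂F/∂x
  dy/dx = -(∂F/∂x)/(∂F/∂y) = -(tan(x)^2 + 1)/(5tan(y)^2 + 5) = -cos(y)^2/(5cos(x)^2)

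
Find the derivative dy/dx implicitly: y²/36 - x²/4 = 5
Differentiate the relation implicitly: treat y = y(x) and apply the chain rule, so every y-derivative picks up a y' = dy/dx factor.

With everything moved to the left-hand side, differentiate term by term:
  d/dx[-x^2/4] = -x/2
  d/dx[y^2/36] = y·y'/18
  d/dx[-5] = 0

Separating the contributions that come from x directly and those that come through y:
  without y':      -x/2
  multiplying y':  y/18

so (-x/2) + (y/18)·y' = 0, and therefore
  dy/dx = -(-x/2)/(y/18) = 9x/y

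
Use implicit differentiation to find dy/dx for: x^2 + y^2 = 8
Differentiate the relation implicitly: treat y = y(x) and apply the chain rule, so every y-derivative picks up a y' = dy/dx factor.

With everything moved to the left-hand side, differentiate term by term:
  d/dx[x^2] = 2x
  d/dx[y^2] = 2y·y'
  d/dx[-8] = 0

Separating the contributions that come from x directly and those that come through y:
  without y':      2x
  multiplying y':  2y

so (2x) + (2y)·y' = 0, and therefore
  dy/dx = -(2x)/(2y) = -x/y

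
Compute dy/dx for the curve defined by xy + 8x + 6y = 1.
Apply d/dx to both sides, remembering that y depends on x. Each occurrence of y therefore brings in a y' = dy/dx via the chain rule.

With F(x, y) equal to the left-hand side minus the right, differentiate F term by term:
  d/dx[xy] = x·y' + y
  d/dx[8x] = 8
  d/dx[6y] = 6·y'
  d/dx[-1] = 0
Adding these up, d/dx[F] = 0 becomes
  (y + 8) + (x + 6)·y' = 0,
so isolating y',
  dy/dx = -(y + 8)/(x + 6) = (-y - 8)/(x + 6)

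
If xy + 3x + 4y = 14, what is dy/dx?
Apply d/dx to both sides, remembering that y depends on x. Each occurrence of y therefore brings in a y' = dy/dx via the chain rule.

With F(x, y) equal to the left-hand side minus the right, differentiate F term by term:
  d/dx[xy] = x·y' + y
  d/dx[3x] = 3
  d/dx[4y] = 4·y'
  d/dx[-14] = 0
Adding these up, d/dx[F] = 0 becomes
  (y + 3) + (x + 4)·y' = 0,
so isolating y',
  dy/dx = -(y + 3)/(x + 4) = (-y - 3)/(x + 4)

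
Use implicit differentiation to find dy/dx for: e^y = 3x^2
Apply d/dx to both sides, remembering that y depends on x. Each occurrence of y therefore brings in a y' = dy/dx via the chain rule.

With F(x, y) equal to the left-hand side minus the right, differentiate F term by term:
  d/dx[-3x^2] = -6x
  d/dx[e^(y)] = y'·e^(y)
Adding these up, d/dx[F] = 0 becomes
  (-6x) + (e^(y))·y' = 0,
so isolating y',
  dy/dx = -(-6x)/(e^(y)) = 6x·e^(-y)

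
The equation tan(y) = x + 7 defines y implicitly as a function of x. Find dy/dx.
Differentiate both sides with respect to x, treating y as y(x). By the chain rule, any term containing y contributes a factor of y' = dy/dx when we differentiate it.

Move every term to one side and write the relation as F(x, y) = 0. Term by term,
  d/dx[-x] = -1
  d/dx[tan(y)] = y'(tan(y)^2 + 1)
  d/dx[-7] = 0

The pieces without y' make up ∂F/∂x and the coefficient of y' is ∂F/∂y:
  ∂F/∂x = -1,
  ∂F/∂y = tan(y)^2 + 1.

Since d/dx[F] = ∂F/∂x + (∂F/∂y)·y' = 0, solve for y':
  (∂F/∂y)·y' = -∂F/∂x
  dy/dx = -(∂F/∂x)/(∂F/∂y) = -(-1)/(tan(y)^2 + 1) = cos(y)^2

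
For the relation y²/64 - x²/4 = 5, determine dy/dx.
Differentiate the relation implicitly: treat y = y(x) and apply the chain rule, so every y-derivative picks up a y' = dy/dx factor.

With everything moved to the left-hand side, differentiate term by term:
  d/dx[-x^2/4] = -x/2
  d/dx[y^2/64] = y·y'/32
  d/dx[-5] = 0

Separating the contributions that come from x directly and those that come through y:
  without y':      -x/2
  multiplying y':  y/32

so (-x/2) + (y/32)·y' = 0, and therefore
  dy/dx = -(-x/2)/(y/32) = 16x/y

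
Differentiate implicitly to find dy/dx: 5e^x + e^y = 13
Apply d/dx to both sides, remembering that y depends on x. Each occurrence of y therefore brings in a y' = dy/dx via the chain rule.

With F(x, y) equal to the left-hand side minus the right, differentiate F term by term:
  d/dx[5e^(x)] = 5e^(x)
  d/dx[e^(y)] = y'·e^(y)
  d/dx[-13] = 0
Adding these up, d/dx[F] = 0 becomes
  (5e^(x)) + (e^(y))·y' = 0,
so isolating y',
  dy/dx = -(5e^(x))/(e^(y)) = -5e^(x - y)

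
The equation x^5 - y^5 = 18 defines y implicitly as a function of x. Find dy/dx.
Differentiate both sides with respect to x, treating y as y(x). By the chain rule, any term containing y contributes a factor of y' = dy/dx when we differentiate it.

Move every term to one side and write the relation as F(x, y) = 0. Term by term,
  d/dx[x^5] = 5x^4
  d/dx[-y^5] = -5y^4·y'
  d/dx[-18] = 0

The pieces without y' make up ∂F/∂x and the coefficient of y' is ∂F/∂y:
  ∂F/∂x = 5x^4,
  ∂F/∂y = -5y^4.

Since d/dx[F] = ∂F/∂x + (∂F/∂y)·y' = 0, solve for y':
  (∂F/∂y)·y' = -∂F/∂x
  dy/dx = -(∂F/∂x)/(∂F/∂y) = -(5x^4)/(-5y^4) = x^4/y^4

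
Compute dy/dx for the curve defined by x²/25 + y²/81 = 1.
Take d/dx of both sides. Since y is implicitly a function of x, the chain rule attaches a y' = dy/dx factor whenever we differentiate through y.

Set F(x, y) = (left side) − (right side), so the curve is F = 0. Differentiating each term of F:
  d/dx[x^2/25] = 2x/25
  d/dx[y^2/81] = 2y·y'/81
  d/dx[-1] = 0

Collecting, the y'-free part is the partial derivative in x and the y' coefficient is the partial derivative in y:
  ∂F/∂x = 2x/25
  ∂F/∂y = 2y/81

so d/dx[F(x, y(x))] = ∂F/∂x + (∂F/∂y)·y' = 0. Rearranging,
  dy/dx = -(∂F/∂x)/(∂F/∂y) = -(2x/25)/(2y/81) = -81x/(25y)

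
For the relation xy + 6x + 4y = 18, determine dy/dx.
Take d/dx of both sides. Since y is implicitly a function of x, the chain rule attaches a y' = dy/dx factor whenever we differentiate through y.

Set F(x, y) = (left side) − (right side), so the curve is F = 0. Differentiating each term of F:
  d/dx[xy] = x·y' + y
  d/dx[6x] = 6
  d/dx[4y] = 4·y'
  d/dx[-18] = 0

Collecting, the y'-free part is the partial derivative in x and the y' coefficient is the partial derivative in y:
  ∂F/∂x = y + 6
  ∂F/∂y = x + 4

so d/dx[F(x, y(x))] = ∂F/∂x + (∂F/∂y)·y' = 0. Rearranging,
  dy/dx = -(∂F/∂x)/(∂F/∂y) = -(y + 6)/(x + 4) = (-y - 6)/(x + 4)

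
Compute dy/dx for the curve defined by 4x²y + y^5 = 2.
Differentiate the relation implicitly: treat y = y(x) and apply the chain rule, so every y-derivative picks up a y' = dy/dx factor.

With everything moved to the left-hand side, differentiate term by term:
  d/dx[4x^2y] = 4x^2·y' + 8xy
  d/dx[y^5] = 5y^4·y'
  d/dx[-2] = 0

Separating the contributions that come from x directly and those that come through y:
  without y':      8xy
  multiplying y':  4x^2 + 5y^4

so (8xy) + (4x^2 + 5y^4)·y' = 0, and therefore
  dy/dx = -(8xy)/(4x^2 + 5y^4) = -8xy/(4x^2 + 5y^4)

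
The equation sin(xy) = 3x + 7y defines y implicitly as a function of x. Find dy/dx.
Take d/dx of both sides. Since y is implicitly a function of x, the chain rule attaches a y' = dy/dx factor whenever we differentiate through y.

Set F(x, y) = (left side) − (right side), so the curve is F = 0. Differentiating each term of F:
  d/dx[-3x] = -3
  d/dx[-7y] = -7·y'
  d/dx[sin(xy)] = (x·y' + y)·cos(xy)

Collecting, the y'-free part is the partial derivative in x and the y' coefficient is the partial derivative in y:
  ∂F/∂x = y·cos(xy) - 3
  ∂F/∂y = x·cos(xy) - 7

so d/dx[F(x, y(x))] = ∂F/∂x + (∂F/∂y)·y' = 0. Rearranging,
  dy/dx = -(∂F/∂x)/(∂F/∂y) = -(y·cos(xy) - 3)/(x·cos(xy) - 7) = (-y·cos(xy) + 3)/(x·cos(xy) - 7)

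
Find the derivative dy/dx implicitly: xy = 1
Differentiate both sides with respect to x, treating y as y(x). By the chain rule, any term containing y contributes a factor of y' = dy/dx when we differentiate it.

Move every term to one side and write the relation as F(x, y) = 0. Term by term,
  d/dx[xy] = x·y' + y
  d/dx[-1] = 0

The pieces without y' make up ∂F/∂x and the coefficient of y' is ∂F/∂y:
  ∂F/∂x = y,
  ∂F/∂y = x.

Since d/dx[F] = ∂F/∂x + (∂F/∂y)·y' = 0, solve for y':
  (∂F/∂y)·y' = -∂F/∂x
  dy/dx = -(∂F/∂x)/(∂F/∂y) = -(y)/(x) = -y/x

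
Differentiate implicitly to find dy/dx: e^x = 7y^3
Apply d/dx to both sides, remembering that y depends on x. Each occurrence of y therefore brings in a y' = dy/dx via the chain rule.

With F(x, y) equal to the left-hand side minus the right, differentiate F term by term:
  d/dx[-7y^3] = -21y^2·y'
  d/dx[e^(x)] = e^(x)
Adding these up, d/dx[F] = 0 becomes
  (e^(x)) + (-21y^2)·y' = 0,
so isolating y',
  dy/dx = -(e^(x))/(-21y^2) = e^(x)/(21y^2)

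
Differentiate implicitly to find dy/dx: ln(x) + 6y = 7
Differentiate both sides with respect to x, treating y as y(x). By the chain rule, any term containing y contributes a factor of y' = dy/dx when we differentiate it.

Move every term to one side and write the relation as F(x, y) = 0. Term by term,
  d/dx[6y] = 6·y'
  d/dx[ln(x)] = 1/x
  d/dx[-7] = 0

The pieces without y' make up ∂F/∂x and the coefficient of y' is ∂F/∂y:
  ∂F/∂x = 1/x,
  ∂F/∂y = 6.

Since d/dx[F] = ∂F/∂x + (∂F/∂y)·y' = 0, solve for y':
  (∂F/∂y)·y' = -∂F/∂x
  dy/dx = -(∂F/∂x)/(∂F/∂y) = -(1/x)/(6) = -1/(6x)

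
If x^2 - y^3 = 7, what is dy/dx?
Differentiate the relation implicitly: treat y = y(x) and apply the chain rule, so every y-derivative picks up a y' = dy/dx factor.

With everything moved to the left-hand side, differentiate term by term:
  d/dx[x^2] = 2x
  d/dx[-y^3] = -3y^2·y'
  d/dx[-7] = 0

Separating the contributions that come from x directly and those that come through y:
  without y':      2x
  multiplying y':  -3y^2

so (2x) + (-3y^2)·y' = 0, and therefore
  dy/dx = -(2x)/(-3y^2) = 2x/(3y^2)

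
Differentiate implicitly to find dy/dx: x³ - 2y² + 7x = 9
Differentiate both sides with respect to x, treating y as y(x). By the chain rule, any term containing y contributes a factor of y' = dy/dx when we differentiate it.

Move every term to one side and write the relation as F(x, y) = 0. Term by term,
  d/dx[x^3] = 3x^2
  d/dx[7x] = 7
  d/dx[-2y^2] = -4y·y'
  d/dx[-9] = 0

The pieces without y' make up ∂F/∂x and the coefficient of y' is ∂F/∂y:
  ∂F/∂x = 3x^2 + 7,
  ∂F/∂y = -4y.

Since d/dx[F] = ∂F/∂x + (∂F/∂y)·y' = 0, solve for y':
  (∂F/∂y)·y' = -∂F/∂x
  dy/dx = -(∂F/∂x)/(∂F/∂y) = -(3x^2 + 7)/(-4y) = (3x^2 + 7)/(4y)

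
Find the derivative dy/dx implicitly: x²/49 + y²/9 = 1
Differentiate the relation implicitly: treat y = y(x) and apply the chain rule, so every y-derivative picks up a y' = dy/dx factor.

With everything moved to the left-hand side, differentiate term by term:
  d/dx[x^2/49] = 2x/49
  d/dx[y^2/9] = 2y·y'/9
  d/dx[-1] = 0

Separating the contributions that come from x directly and those that come through y:
  without y':      2x/49
  multiplying y':  2y/9

so (2x/49) + (2y/9)·y' = 0, and therefore
  dy/dx = -(2x/49)/(2y/9) = -9x/(49y)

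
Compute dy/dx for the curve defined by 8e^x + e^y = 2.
Take d/dx of both sides. Since y is implicitly a function of x, the chain rule attaches a y' = dy/dx factor whenever we differentiate through y.

Set F(x, y) = (left side) − (right side), so the curve is F = 0. Differentiating each term of F:
  d/dx[8e^(x)] = 8e^(x)
  d/dx[e^(y)] = y'·e^(y)
  d/dx[-2] = 0

Collecting, the y'-free part is the partial derivative in x and the y' coefficient is the partial derivative in y:
  ∂F/∂x = 8e^(x)
  ∂F/∂y = e^(y)

so d/dx[F(x, y(x))] = ∂F/∂x + (∂F/∂y)·y' = 0. Rearranging,
  dy/dx = -(∂F/∂x)/(∂F/∂y) = -(8e^(x))/(e^(y)) = -8e^(x - y)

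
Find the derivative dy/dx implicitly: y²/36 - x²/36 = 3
Apply d/dx to both sides, remembering that y depends on x. Each occurrence of y therefore brings in a y' = dy/dx via the chain rule.

With F(x, y) equal to the left-hand side minus the right, differentiate F term by term:
  d/dx[-x^2/36] = -x/18
  d/dx[y^2/36] = y·y'/18
  d/dx[-3] = 0
Adding these up, d/dx[F] = 0 becomes
  (-x/18) + (y/18)·y' = 0,
so isolating y',
  dy/dx = -(-x/18)/(y/18) = x/y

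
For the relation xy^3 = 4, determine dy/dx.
Take d/dx of both sides. Since y is implicitly a function of x, the chain rule attaches a y' = dy/dx factor whenever we differentiate through y.

Set F(x, y) = (left side) − (right side), so the curve is F = 0. Differentiating each term of F:
  d/dx[xy^3] = 3xy^2·y' + y^3
  d/dx[-4] = 0

Collecting, the y'-free part is the partial derivative in x and the y' coefficient is the partial derivative in y:
  ∂F/∂x = y^3
  ∂F/∂y = 3xy^2

so d/dx[F(x, y(x))] = ∂F/∂x + (∂F/∂y)·y' = 0. Rearranging,
  dy/dx = -(∂F/∂x)/(∂F/∂y) = -(y^3)/(3xy^2) = -y/(3x)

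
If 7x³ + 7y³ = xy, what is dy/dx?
Apply d/dx to both sides, remembering that y depends on x. Each occurrence of y therefore brings in a y' = dy/dx via the chain rule.

With F(x, y) equal to the left-hand side minus the right, differentiate F term by term:
  d/dx[7x^3] = 21x^2
  d/dx[-xy] = -x·y' - y
  d/dx[7y^3] = 21y^2·y'
Adding these up, d/dx[F] = 0 becomes
  (21x^2 - y) + (-x + 21y^2)·y' = 0,
so isolating y',
  dy/dx = -(21x^2 - y)/(-x + 21y^2) = (21x^2 - y)/(x - 21y^2)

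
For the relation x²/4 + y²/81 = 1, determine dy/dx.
Take d/dx of both sides. Since y is implicitly a function of x, the chain rule attaches a y' = dy/dx factor whenever we differentiate through y.

Set F(x, y) = (left side) − (right side), so the curve is F = 0. Differentiating each term of F:
  d/dx[x^2/4] = x/2
  d/dx[y^2/81] = 2y·y'/81
  d/dx[-1] = 0

Collecting, the y'-free part is the partial derivative in x and the y' coefficient is the partial derivative in y:
  ∂F/∂x = x/2
  ∂F/∂y = 2y/81

so d/dx[F(x, y(x))] = ∂F/∂x + (∂F/∂y)·y' = 0. Rearranging,
  dy/dx = -(∂F/∂x)/(∂F/∂y) = -(x/2)/(2y/81) = -81x/(4y)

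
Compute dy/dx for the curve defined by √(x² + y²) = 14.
Apply d/dx to both sides, remembering that y depends on x. Each occurrence of y therefore brings in a y' = dy/dx via the chain rule.

With F(x, y) equal to the left-hand side minus the right, differentiate F term by term:
  d/dx[√(x^2 + y^2)] = (x + y·y')/√(x^2 + y^2)
  d/dx[-14] = 0
Adding these up, d/dx[F] = 0 becomes
  (x/√(x^2 + y^2)) + (y/√(x^2 + y^2))·y' = 0,
so isolating y',
  dy/dx = -(x/√(x^2 + y^2))/(y/√(x^2 + y^2)) = -x/y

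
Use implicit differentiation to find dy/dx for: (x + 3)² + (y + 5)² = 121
Take d/dx of both sides. Since y is implicitly a function of x, the chain rule attaches a y' = dy/dx factor whenever we differentiate through y.

Set F(x, y) = (left side) − (right side), so the curve is F = 0. Differentiating each term of F:
  d/dx[(x + 3)^2] = 2x + 6
  d/dx[(y + 5)^2] = 2·y'(y + 5)
  d/dx[-121] = 0

Collecting, the y'-free part is the partial derivative in x and the y' coefficient is the partial derivative in y:
  ∂F/∂x = 2x + 6
  ∂F/∂y = 2y + 10

so d/dx[F(x, y(x))] = ∂F/∂x + (∂F/∂y)·y' = 0. Rearranging,
  dy/dx = -(∂F/∂x)/(∂F/∂y) = -(2x + 6)/(2y + 10) = (-x - 3)/(y + 5)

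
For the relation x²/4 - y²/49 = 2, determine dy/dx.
Take d/dx of both sides. Since y is implicitly a function of x, the chain rule attaches a y' = dy/dx factor whenever we differentiate through y.

Set F(x, y) = (left side) − (right side), so the curve is F = 0. Differentiating each term of F:
  d/dx[x^2/4] = x/2
  d/dx[-y^2/49] = -2y·y'/49
  d/dx[-2] = 0

Collecting, the y'-free part is the partial derivative in x and the y' coefficient is the partial derivative in y:
  ∂F/∂x = x/2
  ∂F/∂y = -2y/49

so d/dx[F(x, y(x))] = ∂F/∂x + (∂F/∂y)·y' = 0. Rearranging,
  dy/dx = -(∂F/∂x)/(∂F/∂y) = -(x/2)/(-2y/49) = 49x/(4y)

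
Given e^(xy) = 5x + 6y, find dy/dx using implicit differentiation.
Take d/dx of both sides. Since y is implicitly a function of x, the chain rule attaches a y' = dy/dx factor whenever we differentiate through y.

Set F(x, y) = (left side) − (right side), so the curve is F = 0. Differentiating each term of F:
  d/dx[-5x] = -5
  d/dx[-6y] = -6·y'
  d/dx[e^(xy)] = (x·y' + y)·e^(xy)

Collecting, the y'-free part is the partial derivative in x and the y' coefficient is the partial derivative in y:
  ∂F/∂x = y·e^(xy) - 5
  ∂F/∂y = x·e^(xy) - 6

so d/dx[F(x, y(x))] = ∂F/∂x + (∂F/∂y)·y' = 0. Rearranging,
  dy/dx = -(∂F/∂x)/(∂F/∂y) = -(y·e^(xy) - 5)/(x·e^(xy) - 6) = (-y·e^(xy) + 5)/(x·e^(xy) - 6)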